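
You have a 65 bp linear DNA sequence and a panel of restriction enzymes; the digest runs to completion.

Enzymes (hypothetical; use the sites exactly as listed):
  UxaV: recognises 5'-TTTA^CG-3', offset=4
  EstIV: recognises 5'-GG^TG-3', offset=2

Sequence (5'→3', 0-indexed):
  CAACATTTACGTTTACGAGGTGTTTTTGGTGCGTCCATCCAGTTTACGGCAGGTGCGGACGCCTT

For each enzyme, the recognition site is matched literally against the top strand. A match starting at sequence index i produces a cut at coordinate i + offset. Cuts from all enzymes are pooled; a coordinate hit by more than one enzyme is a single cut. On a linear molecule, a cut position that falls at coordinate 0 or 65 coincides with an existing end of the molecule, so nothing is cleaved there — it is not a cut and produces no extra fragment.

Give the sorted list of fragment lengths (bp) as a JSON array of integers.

[5,6,7,9,9,12,17]

Per-enzyme occurrences:
  UxaV (TTTACG, off=4): starts [5, 11, 42] → cuts [9, 15, 46]
  EstIV (GGTG, off=2): starts [18, 27, 51] → cuts [20, 29, 53]

Pooled cuts: [9, 15, 20, 29, 46, 53]

Fragment lengths:
  [0,9): 9 bp
  [9,15): 6 bp
  [15,20): 5 bp
  [20,29): 9 bp
  [29,46): 17 bp
  [46,53): 7 bp
  [53,65): 12 bp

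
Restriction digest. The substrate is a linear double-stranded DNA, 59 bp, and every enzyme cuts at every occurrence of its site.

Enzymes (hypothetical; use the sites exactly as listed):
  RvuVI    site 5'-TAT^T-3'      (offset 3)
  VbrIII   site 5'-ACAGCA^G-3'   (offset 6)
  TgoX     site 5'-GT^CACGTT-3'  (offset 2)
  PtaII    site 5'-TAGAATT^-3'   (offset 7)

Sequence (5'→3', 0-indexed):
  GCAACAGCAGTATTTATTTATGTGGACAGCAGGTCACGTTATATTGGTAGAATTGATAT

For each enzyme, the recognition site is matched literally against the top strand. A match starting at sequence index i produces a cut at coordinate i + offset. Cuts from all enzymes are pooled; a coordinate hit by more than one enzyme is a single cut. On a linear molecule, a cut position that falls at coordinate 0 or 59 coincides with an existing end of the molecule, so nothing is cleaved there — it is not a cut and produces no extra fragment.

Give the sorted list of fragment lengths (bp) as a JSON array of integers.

[3,4,4,5,9,10,10,14]

Per-enzyme occurrences:
  RvuVI TATT/3: at [10, 14, 41] ⇒ [13, 17, 44]
  VbrIII ACAGCAG/6: at [3, 25] ⇒ [9, 31]
  TgoX GTCACGTT/2: at [32] ⇒ [34]
  PtaII TAGAATT/7: at [47] ⇒ [54]

All cut coordinates (distinct, sorted): [9, 13, 17, 31, 34, 44, 54]

Fragments:
  [0,9): 9 bp
  [9,13): 4 bp
  [13,17): 4 bp
  [17,31): 14 bp
  [31,34): 3 bp
  [34,44): 10 bp
  [44,54): 10 bp
  [54,59): 5 bp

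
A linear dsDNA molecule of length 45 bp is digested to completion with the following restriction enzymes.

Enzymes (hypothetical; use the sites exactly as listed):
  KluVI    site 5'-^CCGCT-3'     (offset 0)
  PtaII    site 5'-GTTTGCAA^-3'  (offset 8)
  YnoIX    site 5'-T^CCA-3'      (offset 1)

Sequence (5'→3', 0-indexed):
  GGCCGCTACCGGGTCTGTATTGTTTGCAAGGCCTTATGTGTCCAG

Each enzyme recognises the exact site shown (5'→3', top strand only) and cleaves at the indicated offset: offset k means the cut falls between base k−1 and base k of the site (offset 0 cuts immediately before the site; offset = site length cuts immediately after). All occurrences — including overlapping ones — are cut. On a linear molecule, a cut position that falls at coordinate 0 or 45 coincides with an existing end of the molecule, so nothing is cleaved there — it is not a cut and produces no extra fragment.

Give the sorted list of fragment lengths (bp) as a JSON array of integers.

Per-enzyme occurrences:
  KluVI (CCGCT, off=0): starts [2] → cuts [2]
  PtaII (GTTTGCAA, off=8): starts [21] → cuts [29]
  YnoIX (TCCA, off=1): starts [40] → cuts [41]

Pooled cuts: [2, 29, 41]

Fragments:
  [0,2): 2 bp
  [2,29): 27 bp
  [29,41): 12 bp
  [41,45): 4 bp

[2,4,12,27]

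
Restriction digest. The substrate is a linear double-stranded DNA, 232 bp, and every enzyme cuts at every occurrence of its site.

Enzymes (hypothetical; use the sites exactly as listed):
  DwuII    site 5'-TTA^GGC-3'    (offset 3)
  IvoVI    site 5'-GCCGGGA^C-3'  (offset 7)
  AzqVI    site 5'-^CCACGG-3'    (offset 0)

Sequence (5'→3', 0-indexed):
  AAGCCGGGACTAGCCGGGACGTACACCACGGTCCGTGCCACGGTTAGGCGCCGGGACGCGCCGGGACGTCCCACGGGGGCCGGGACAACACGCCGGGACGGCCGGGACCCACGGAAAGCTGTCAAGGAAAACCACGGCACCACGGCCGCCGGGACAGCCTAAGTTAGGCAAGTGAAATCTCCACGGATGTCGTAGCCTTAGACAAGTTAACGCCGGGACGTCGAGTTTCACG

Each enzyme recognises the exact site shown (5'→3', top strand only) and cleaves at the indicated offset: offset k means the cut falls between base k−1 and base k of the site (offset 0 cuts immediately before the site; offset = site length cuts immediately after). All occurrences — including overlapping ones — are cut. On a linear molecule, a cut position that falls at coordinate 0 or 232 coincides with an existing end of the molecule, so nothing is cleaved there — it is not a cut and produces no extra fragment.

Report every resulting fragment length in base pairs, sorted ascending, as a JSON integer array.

Scan for sites:
  DwuII TTAGGC/3: at [43, 163] ⇒ [46, 166]
  IvoVI GCCGGGAC/7: at [2, 12, 49, 59, 78, 91, 100, 147, 211] ⇒ [9, 19, 56, 66, 85, 98, 107, 154, 218]
  AzqVI CCACGG/0: at [25, 37, 70, 108, 131, 139, 180] ⇒ [25, 37, 70, 108, 131, 139, 180]

Pooled cuts: [9, 19, 25, 37, 46, 56, 66, 70, 85, 98, 107, 108, 131, 139, 154, 166, 180, 218]

Fragments:
  [0,9): 9 bp
  [9,19): 10 bp
  [19,25): 6 bp
  [25,37): 12 bp
  [37,46): 9 bp
  [46,56): 10 bp
  [56,66): 10 bp
  [66,70): 4 bp
  [70,85): 15 bp
  [85,98): 13 bp
  [98,107): 9 bp
  [107,108): 1 bp
  [108,131): 23 bp
  [131,139): 8 bp
  [139,154): 15 bp
  [154,166): 12 bp
  [166,180): 14 bp
  [180,218): 38 bp
  [218,232): 14 bp

[1,4,6,8,9,9,9,10,10,10,12,12,13,14,14,15,15,23,38]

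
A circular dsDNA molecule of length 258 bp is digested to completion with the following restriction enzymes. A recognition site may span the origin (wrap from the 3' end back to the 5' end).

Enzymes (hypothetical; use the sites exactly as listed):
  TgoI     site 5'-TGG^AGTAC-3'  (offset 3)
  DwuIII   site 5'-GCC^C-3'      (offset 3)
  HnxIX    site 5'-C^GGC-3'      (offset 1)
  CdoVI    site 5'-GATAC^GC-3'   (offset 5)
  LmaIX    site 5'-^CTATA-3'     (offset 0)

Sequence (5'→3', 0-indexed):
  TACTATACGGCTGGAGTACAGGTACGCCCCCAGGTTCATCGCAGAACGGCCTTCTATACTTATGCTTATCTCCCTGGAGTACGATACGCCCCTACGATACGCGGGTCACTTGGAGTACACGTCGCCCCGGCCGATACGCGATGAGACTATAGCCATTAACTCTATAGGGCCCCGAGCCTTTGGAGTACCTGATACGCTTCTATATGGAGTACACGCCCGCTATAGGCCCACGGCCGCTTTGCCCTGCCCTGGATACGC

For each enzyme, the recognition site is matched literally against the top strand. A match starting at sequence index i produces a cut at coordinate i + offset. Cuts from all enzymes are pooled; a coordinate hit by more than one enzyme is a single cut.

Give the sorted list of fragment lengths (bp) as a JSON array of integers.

[2,2,3,3,4,4,5,6,6,6,8,8,9,9,9,10,10,10,10,12,12,12,13,13,14,15,19,24]

Site scan:
  TgoI TGGAGTAC/3: at [11, 74, 110, 180, 204] ⇒ [14, 77, 113, 183, 207]
  DwuIII GCCC/3: at [25, 87, 123, 168, 214, 225, 240, 245] ⇒ [28, 90, 126, 171, 217, 228, 243, 248]
  HnxIX CGGC/1: at [7, 46, 127, 230] ⇒ [8, 47, 128, 231]
  CdoVI GATACGC/5: at [82, 95, 132, 190, 251] ⇒ [87, 100, 137, 195, 256]
  LmaIX CTATA/0: at [2, 53, 146, 161, 199, 219] ⇒ [2, 53, 146, 161, 199, 219]

All cut coordinates (distinct, sorted): [2, 8, 14, 28, 47, 53, 77, 87, 90, 100, 113, 126, 128, 137, 146, 161, 171, 183, 195, 199, 207, 217, 219, 228, 231, 243, 248, 256]

Fragments:
  2→8: 6 bp
  8→14: 6 bp
  14→28: 14 bp
  28→47: 19 bp
  47→53: 6 bp
  53→77: 24 bp
  77→87: 10 bp
  87→90: 3 bp
  90→100: 10 bp
  100→113: 13 bp
  113→126: 13 bp
  126→128: 2 bp
  128→137: 9 bp
  137→146: 9 bp
  146→161: 15 bp
  161→171: 10 bp
  171→183: 12 bp
  183→195: 12 bp
  195→199: 4 bp
  199→207: 8 bp
  207→217: 10 bp
  217→219: 2 bp
  219→228: 9 bp
  228→231: 3 bp
  231→243: 12 bp
  243→248: 5 bp
  248→256: 8 bp
  256→2 (wrap): 258-256+2 = 4 bp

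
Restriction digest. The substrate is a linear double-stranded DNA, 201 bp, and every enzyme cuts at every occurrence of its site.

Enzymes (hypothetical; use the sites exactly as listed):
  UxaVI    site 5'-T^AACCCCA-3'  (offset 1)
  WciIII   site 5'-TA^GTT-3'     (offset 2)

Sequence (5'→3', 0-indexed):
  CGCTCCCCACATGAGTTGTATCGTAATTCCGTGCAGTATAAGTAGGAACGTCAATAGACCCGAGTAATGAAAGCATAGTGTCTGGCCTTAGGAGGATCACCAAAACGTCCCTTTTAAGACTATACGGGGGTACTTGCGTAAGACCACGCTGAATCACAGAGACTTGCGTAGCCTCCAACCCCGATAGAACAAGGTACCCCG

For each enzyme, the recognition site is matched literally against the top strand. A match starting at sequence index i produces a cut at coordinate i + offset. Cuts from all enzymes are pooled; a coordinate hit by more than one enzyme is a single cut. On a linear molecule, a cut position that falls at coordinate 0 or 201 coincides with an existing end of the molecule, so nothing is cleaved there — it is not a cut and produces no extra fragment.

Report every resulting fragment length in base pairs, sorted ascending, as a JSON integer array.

[201]

Site scan:
  UxaVI (TAACCCCA, off=1): no sites
  WciIII (TAGTT, off=2): no sites

Pooled cuts: ∅

Fragments:
  no cuts → one linear fragment of 201 bp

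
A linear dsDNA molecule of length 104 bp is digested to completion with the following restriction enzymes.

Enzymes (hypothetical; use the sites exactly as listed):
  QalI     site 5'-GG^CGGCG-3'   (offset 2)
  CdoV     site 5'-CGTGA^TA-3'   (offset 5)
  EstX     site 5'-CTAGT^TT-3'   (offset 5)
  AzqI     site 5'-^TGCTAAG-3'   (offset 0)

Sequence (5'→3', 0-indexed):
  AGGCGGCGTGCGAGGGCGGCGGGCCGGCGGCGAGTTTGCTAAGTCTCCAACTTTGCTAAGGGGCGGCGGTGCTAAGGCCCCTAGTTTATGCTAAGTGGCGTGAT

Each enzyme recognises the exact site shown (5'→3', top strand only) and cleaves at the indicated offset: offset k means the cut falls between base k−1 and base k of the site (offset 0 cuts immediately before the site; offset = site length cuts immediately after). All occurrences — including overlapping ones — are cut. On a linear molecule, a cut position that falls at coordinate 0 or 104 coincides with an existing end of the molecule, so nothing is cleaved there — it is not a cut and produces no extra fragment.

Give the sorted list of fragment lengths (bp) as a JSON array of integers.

[3,3,6,9,10,11,13,16,16,17]

Scan for sites:
  QalI (GGCGGCG, off=2): starts [1, 14, 25, 61] → cuts [3, 16, 27, 63]
  CdoV (CGTGATA, off=5): no sites
  EstX (CTAGTTT, off=5): starts [80] → cuts [85]
  AzqI (TGCTAAG, off=0): starts [36, 53, 69, 88] → cuts [36, 53, 69, 88]

All cut coordinates (distinct, sorted): [3, 16, 27, 36, 53, 63, 69, 85, 88]

Fragments:
  [0,3): 3 bp
  [3,16): 13 bp
  [16,27): 11 bp
  [27,36): 9 bp
  [36,53): 17 bp
  [53,63): 10 bp
  [63,69): 6 bp
  [69,85): 16 bp
  [85,88): 3 bp
  [88,104): 16 bp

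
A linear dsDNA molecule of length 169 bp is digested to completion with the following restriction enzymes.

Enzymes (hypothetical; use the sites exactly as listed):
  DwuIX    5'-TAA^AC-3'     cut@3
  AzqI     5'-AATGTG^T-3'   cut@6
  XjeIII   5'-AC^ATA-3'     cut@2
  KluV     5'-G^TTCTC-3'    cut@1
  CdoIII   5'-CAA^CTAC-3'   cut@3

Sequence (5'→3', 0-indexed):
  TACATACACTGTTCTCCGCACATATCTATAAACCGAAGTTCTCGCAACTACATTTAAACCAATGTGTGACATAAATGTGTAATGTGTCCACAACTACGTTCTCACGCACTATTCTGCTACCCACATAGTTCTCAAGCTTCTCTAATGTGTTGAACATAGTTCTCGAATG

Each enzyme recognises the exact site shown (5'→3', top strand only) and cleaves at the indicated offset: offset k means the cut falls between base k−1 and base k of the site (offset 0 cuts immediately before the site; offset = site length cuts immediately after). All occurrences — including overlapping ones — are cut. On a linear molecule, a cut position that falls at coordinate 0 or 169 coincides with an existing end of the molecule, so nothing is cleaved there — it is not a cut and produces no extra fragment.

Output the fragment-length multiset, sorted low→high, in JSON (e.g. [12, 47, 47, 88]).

Scan for sites:
  DwuIX (TAAAC, off=3): starts [28, 54] → cuts [31, 57]
  AzqI (AATGTGT, off=6): starts [60, 73, 80, 143] → cuts [66, 79, 86, 149]
  XjeIII (ACATA, off=2): starts [1, 19, 68, 122, 153] → cuts [3, 21, 70, 124, 155]
  KluV (GTTCTC, off=1): starts [10, 37, 97, 127, 158] → cuts [11, 38, 98, 128, 159]
  CdoIII (CAACTAC, off=3): starts [44, 90] → cuts [47, 93]

Pooled cuts: [3, 11, 21, 31, 38, 47, 57, 66, 70, 79, 86, 93, 98, 124, 128, 149, 155, 159]

Fragment lengths:
  [0,3): 3 bp
  [3,11): 8 bp
  [11,21): 10 bp
  [21,31): 10 bp
  [31,38): 7 bp
  [38,47): 9 bp
  [47,57): 10 bp
  [57,66): 9 bp
  [66,70): 4 bp
  [70,79): 9 bp
  [79,86): 7 bp
  [86,93): 7 bp
  [93,98): 5 bp
  [98,124): 26 bp
  [124,128): 4 bp
  [128,149): 21 bp
  [149,155): 6 bp
  [155,159): 4 bp
  [159,169): 10 bp

[3,4,4,4,5,6,7,7,7,8,9,9,9,10,10,10,10,21,26]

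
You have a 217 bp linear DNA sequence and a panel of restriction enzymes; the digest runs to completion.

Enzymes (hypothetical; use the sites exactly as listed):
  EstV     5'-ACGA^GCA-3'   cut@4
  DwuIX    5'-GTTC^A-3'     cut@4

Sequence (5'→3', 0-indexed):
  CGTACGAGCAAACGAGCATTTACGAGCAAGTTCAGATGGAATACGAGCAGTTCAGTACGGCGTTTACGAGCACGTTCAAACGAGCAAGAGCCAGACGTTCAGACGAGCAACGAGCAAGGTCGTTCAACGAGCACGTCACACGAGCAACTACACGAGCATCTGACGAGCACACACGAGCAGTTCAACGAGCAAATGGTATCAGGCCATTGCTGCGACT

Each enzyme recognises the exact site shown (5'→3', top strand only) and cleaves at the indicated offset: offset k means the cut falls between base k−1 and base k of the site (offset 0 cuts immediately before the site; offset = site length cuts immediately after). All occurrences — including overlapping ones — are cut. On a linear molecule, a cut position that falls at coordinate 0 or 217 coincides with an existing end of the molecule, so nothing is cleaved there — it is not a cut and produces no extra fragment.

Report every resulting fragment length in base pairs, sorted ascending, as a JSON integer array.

[5,5,6,6,7,7,7,7,8,8,8,10,10,11,12,12,13,13,16,17,29]

Scan for sites:
  EstV (ACGAGCA, off=4): starts [3, 11, 21, 42, 65, 79, 102, 109, 126, 139, 151, 162, 172, 184] → cuts [7, 15, 25, 46, 69, 83, 106, 113, 130, 143, 155, 166, 176, 188]
  DwuIX (GTTCA, off=4): starts [29, 49, 73, 96, 121, 179] → cuts [33, 53, 77, 100, 125, 183]

All cut coordinates (distinct, sorted): [7, 15, 25, 33, 46, 53, 69, 77, 83, 100, 106, 113, 125, 130, 143, 155, 166, 176, 183, 188]

Fragment lengths:
  [0,7): 7 bp
  [7,15): 8 bp
  [15,25): 10 bp
  [25,33): 8 bp
  [33,46): 13 bp
  [46,53): 7 bp
  [53,69): 16 bp
  [69,77): 8 bp
  [77,83): 6 bp
  [83,100): 17 bp
  [100,106): 6 bp
  [106,113): 7 bp
  [113,125): 12 bp
  [125,130): 5 bp
  [130,143): 13 bp
  [143,155): 12 bp
  [155,166): 11 bp
  [166,176): 10 bp
  [176,183): 7 bp
  [183,188): 5 bp
  [188,217): 29 bp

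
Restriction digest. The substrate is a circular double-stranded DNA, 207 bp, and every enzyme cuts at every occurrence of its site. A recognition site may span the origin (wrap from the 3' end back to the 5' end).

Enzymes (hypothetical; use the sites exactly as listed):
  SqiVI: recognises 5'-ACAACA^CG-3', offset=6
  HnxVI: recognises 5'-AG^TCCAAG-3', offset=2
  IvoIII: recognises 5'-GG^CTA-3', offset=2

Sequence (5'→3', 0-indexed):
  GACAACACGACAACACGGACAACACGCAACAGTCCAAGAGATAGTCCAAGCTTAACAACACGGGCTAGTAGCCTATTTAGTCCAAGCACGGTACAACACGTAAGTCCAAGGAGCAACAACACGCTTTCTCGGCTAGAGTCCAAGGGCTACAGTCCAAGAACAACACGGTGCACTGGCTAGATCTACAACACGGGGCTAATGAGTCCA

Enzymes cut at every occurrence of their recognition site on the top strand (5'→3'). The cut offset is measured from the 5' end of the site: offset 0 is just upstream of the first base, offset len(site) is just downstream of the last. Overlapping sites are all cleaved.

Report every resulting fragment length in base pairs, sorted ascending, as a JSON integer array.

[4,5,6,6,6,8,8,8,9,11,11,12,13,14,16,16,17,18,19]

Scan for sites:
  SqiVI (ACAACACG, off=6): starts [1, 9, 18, 54, 92, 115, 159, 184] → cuts [7, 15, 24, 60, 98, 121, 165, 190]
  HnxVI (AGTCCAAG, off=2): starts [30, 42, 78, 102, 136, 150] → cuts [32, 44, 80, 104, 138, 152]
  IvoIII (GGCTA, off=2): starts [62, 130, 144, 174, 193] → cuts [64, 132, 146, 176, 195]

All cut coordinates (distinct, sorted): [7, 15, 24, 32, 44, 60, 64, 80, 98, 104, 121, 132, 138, 146, 152, 165, 176, 190, 195]

Fragments:
  7→15: 8 bp
  15→24: 9 bp
  24→32: 8 bp
  32→44: 12 bp
  44→60: 16 bp
  60→64: 4 bp
  64→80: 16 bp
  80→98: 18 bp
  98→104: 6 bp
  104→121: 17 bp
  121→132: 11 bp
  132→138: 6 bp
  138→146: 8 bp
  146→152: 6 bp
  152→165: 13 bp
  165→176: 11 bp
  176→190: 14 bp
  190→195: 5 bp
  195→7 (wrap): 207-195+7 = 19 bp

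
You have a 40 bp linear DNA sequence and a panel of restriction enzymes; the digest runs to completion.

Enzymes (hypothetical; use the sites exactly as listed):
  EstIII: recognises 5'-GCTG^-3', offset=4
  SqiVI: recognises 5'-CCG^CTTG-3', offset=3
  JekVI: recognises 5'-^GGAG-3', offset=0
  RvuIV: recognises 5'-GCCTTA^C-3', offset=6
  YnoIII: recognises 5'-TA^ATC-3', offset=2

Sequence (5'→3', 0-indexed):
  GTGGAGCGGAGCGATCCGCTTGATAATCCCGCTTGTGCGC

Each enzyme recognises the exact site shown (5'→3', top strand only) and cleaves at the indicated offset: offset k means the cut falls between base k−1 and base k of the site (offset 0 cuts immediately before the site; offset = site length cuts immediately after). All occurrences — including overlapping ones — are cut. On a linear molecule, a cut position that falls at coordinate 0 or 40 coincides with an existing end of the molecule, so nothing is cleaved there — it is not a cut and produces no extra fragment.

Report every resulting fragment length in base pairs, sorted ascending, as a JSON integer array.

Site scan:
  EstIII (GCTG, off=4): no sites
  SqiVI (CCGCTTG, off=3): starts [15, 28] → cuts [18, 31]
  JekVI (GGAG, off=0): starts [2, 7] → cuts [2, 7]
  RvuIV (GCCTTAC, off=6): no sites
  YnoIII (TAATC, off=2): starts [23] → cuts [25]

All cut coordinates (distinct, sorted): [2, 7, 18, 25, 31]

Fragment lengths:
  [0,2): 2 bp
  [2,7): 5 bp
  [7,18): 11 bp
  [18,25): 7 bp
  [25,31): 6 bp
  [31,40): 9 bp

[2,5,6,7,9,11]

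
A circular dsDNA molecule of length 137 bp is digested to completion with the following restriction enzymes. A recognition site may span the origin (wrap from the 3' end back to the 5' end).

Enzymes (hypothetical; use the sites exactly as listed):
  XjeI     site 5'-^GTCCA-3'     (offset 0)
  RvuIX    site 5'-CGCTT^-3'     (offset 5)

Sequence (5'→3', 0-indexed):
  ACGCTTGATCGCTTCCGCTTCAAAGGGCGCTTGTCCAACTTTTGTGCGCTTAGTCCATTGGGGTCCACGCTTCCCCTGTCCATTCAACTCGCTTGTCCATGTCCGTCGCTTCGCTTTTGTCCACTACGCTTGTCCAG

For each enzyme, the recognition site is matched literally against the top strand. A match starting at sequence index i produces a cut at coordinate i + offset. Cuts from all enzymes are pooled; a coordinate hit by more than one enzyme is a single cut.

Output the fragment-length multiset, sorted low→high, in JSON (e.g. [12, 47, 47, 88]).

Site scan:
  XjeI (GTCCA, off=0): starts [32, 52, 62, 77, 94, 118, 131] → cuts [32, 52, 62, 77, 94, 118, 131]
  RvuIX (CGCTT, off=5): starts [1, 9, 15, 27, 46, 67, 89, 106, 111, 126] → cuts [6, 14, 20, 32, 51, 72, 94, 111, 116, 131]

All cut coordinates (distinct, sorted): [6, 14, 20, 32, 51, 52, 62, 72, 77, 94, 111, 116, 118, 131]

Fragments:
  6→14: 8 bp
  14→20: 6 bp
  20→32: 12 bp
  32→51: 19 bp
  51→52: 1 bp
  52→62: 10 bp
  62→72: 10 bp
  72→77: 5 bp
  77→94: 17 bp
  94→111: 17 bp
  111→116: 5 bp
  116→118: 2 bp
  118→131: 13 bp
  131→6 (wrap): 137-131+6 = 12 bp

[1,2,5,5,6,8,10,10,12,12,13,17,17,19]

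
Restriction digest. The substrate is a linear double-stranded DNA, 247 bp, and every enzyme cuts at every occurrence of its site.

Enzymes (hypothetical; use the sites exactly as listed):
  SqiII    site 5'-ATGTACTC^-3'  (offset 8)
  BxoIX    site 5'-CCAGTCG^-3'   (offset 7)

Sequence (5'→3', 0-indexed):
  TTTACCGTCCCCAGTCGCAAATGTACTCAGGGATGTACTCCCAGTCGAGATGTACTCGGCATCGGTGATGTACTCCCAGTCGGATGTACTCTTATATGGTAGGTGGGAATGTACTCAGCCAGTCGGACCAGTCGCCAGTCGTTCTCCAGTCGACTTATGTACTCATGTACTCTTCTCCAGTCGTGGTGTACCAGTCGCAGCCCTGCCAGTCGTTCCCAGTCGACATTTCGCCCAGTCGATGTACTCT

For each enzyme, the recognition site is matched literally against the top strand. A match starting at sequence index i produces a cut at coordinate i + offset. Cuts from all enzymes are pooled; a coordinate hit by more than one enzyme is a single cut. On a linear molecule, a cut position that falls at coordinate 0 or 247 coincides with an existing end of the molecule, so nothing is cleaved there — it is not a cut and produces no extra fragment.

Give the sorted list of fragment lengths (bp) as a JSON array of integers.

[1,7,7,7,8,8,9,9,9,10,10,11,11,11,12,12,14,15,16,17,18,25]

Per-enzyme occurrences:
  SqiII ATGTACTC/8: at [20, 32, 49, 67, 83, 108, 156, 164, 238] ⇒ [28, 40, 57, 75, 91, 116, 164, 172, 246]
  BxoIX CCAGTCG/7: at [10, 40, 75, 118, 127, 134, 145, 176, 190, 205, 215, 231] ⇒ [17, 47, 82, 125, 134, 141, 152, 183, 197, 212, 222, 238]

All cut coordinates (distinct, sorted): [17, 28, 40, 47, 57, 75, 82, 91, 116, 125, 134, 141, 152, 164, 172, 183, 197, 212, 222, 238, 246]

Fragment lengths:
  [0,17): 17 bp
  [17,28): 11 bp
  [28,40): 12 bp
  [40,47): 7 bp
  [47,57): 10 bp
  [57,75): 18 bp
  [75,82): 7 bp
  [82,91): 9 bp
  [91,116): 25 bp
  [116,125): 9 bp
  [125,134): 9 bp
  [134,141): 7 bp
  [141,152): 11 bp
  [152,164): 12 bp
  [164,172): 8 bp
  [172,183): 11 bp
  [183,197): 14 bp
  [197,212): 15 bp
  [212,222): 10 bp
  [222,238): 16 bp
  [238,246): 8 bp
  [246,247): 1 bp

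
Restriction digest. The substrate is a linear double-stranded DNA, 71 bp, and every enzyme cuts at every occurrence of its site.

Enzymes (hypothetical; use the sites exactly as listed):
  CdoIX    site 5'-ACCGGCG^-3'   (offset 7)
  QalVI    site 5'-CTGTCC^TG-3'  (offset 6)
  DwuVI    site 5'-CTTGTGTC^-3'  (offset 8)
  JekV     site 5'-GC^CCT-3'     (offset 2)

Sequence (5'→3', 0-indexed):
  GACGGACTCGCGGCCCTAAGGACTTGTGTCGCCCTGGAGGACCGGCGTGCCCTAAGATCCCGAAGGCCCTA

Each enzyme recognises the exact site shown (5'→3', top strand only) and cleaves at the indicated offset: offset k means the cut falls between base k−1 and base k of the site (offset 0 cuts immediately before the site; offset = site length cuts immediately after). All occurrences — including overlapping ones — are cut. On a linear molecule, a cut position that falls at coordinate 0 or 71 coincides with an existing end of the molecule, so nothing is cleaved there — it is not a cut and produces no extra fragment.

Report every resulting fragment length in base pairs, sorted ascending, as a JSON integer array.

Per-enzyme occurrences:
  CdoIX (ACCGGCG, off=7): starts [40] → cuts [47]
  QalVI (CTGTCCTG, off=6): no sites
  DwuVI (CTTGTGTC, off=8): starts [22] → cuts [30]
  JekV (GCCCT, off=2): starts [12, 30, 48, 65] → cuts [14, 32, 50, 67]

All cut coordinates (distinct, sorted): [14, 30, 32, 47, 50, 67]

Fragment lengths:
  [0,14): 14 bp
  [14,30): 16 bp
  [30,32): 2 bp
  [32,47): 15 bp
  [47,50): 3 bp
  [50,67): 17 bp
  [67,71): 4 bp

[2,3,4,14,15,16,17]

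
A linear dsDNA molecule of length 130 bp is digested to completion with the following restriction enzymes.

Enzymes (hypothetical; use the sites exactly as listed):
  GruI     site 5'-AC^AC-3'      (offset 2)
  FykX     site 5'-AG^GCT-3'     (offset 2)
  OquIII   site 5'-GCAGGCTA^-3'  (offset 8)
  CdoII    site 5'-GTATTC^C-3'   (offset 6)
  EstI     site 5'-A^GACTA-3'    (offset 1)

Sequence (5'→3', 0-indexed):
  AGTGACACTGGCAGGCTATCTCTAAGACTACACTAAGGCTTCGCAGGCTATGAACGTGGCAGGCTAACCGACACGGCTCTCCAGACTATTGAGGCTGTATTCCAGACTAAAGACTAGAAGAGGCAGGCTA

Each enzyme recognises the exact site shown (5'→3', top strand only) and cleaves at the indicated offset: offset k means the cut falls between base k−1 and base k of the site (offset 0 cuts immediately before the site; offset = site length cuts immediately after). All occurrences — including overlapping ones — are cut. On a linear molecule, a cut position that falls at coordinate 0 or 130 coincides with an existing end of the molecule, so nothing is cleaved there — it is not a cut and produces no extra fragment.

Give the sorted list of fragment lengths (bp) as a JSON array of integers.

[2,4,4,4,4,6,6,6,6,7,7,8,9,9,10,11,12,15]

Site scan:
  GruI ACAC/2: at [4, 29, 70] ⇒ [6, 31, 72]
  FykX AGGCT/2: at [12, 35, 44, 60, 91, 124] ⇒ [14, 37, 46, 62, 93, 126]
  OquIII GCAGGCTA/8: at [10, 42, 58, 122] ⇒ [18, 50, 66] (position 130 is a terminus of the linear molecule — no cut)
  CdoII GTATTCC/6: at [96] ⇒ [102]
  EstI AGACTA/1: at [24, 82, 103, 110] ⇒ [25, 83, 104, 111]

All cut coordinates (distinct, sorted): [6, 14, 18, 25, 31, 37, 46, 50, 62, 66, 72, 83, 93, 102, 104, 111, 126]

Fragments:
  [0,6): 6 bp
  [6,14): 8 bp
  [14,18): 4 bp
  [18,25): 7 bp
  [25,31): 6 bp
  [31,37): 6 bp
  [37,46): 9 bp
  [46,50): 4 bp
  [50,62): 12 bp
  [62,66): 4 bp
  [66,72): 6 bp
  [72,83): 11 bp
  [83,93): 10 bp
  [93,102): 9 bp
  [102,104): 2 bp
  [104,111): 7 bp
  [111,126): 15 bp
  [126,130): 4 bp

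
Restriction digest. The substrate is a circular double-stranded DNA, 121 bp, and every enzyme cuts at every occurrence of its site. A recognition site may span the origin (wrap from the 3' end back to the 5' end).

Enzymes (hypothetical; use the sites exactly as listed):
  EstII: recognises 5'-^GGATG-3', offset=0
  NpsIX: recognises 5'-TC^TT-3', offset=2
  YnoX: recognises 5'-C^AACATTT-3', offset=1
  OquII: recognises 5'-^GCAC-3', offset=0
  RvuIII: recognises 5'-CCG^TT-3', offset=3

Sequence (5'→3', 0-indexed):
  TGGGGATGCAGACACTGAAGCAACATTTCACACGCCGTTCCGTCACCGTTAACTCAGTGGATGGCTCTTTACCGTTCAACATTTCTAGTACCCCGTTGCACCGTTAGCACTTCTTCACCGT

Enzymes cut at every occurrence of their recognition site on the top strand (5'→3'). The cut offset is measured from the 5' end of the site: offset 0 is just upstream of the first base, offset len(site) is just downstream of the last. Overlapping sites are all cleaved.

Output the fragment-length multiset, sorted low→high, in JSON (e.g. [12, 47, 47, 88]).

Scan for sites:
  EstII GGATG/0: at [3, 58] ⇒ [3, 58]
  NpsIX TCTT/2: at [65, 111] ⇒ [67, 113]
  YnoX CAACATTT/1: at [20, 76] ⇒ [21, 77]
  OquII GCAC/0: at [97, 106] ⇒ [97, 106]
  RvuIII CCGTT/3: at [34, 45, 71, 92, 100, 117] ⇒ [37, 48, 74, 95, 103, 120]

Pooled cuts: [3, 21, 37, 48, 58, 67, 74, 77, 95, 97, 103, 106, 113, 120]

Fragments:
  3→21: 18 bp
  21→37: 16 bp
  37→48: 11 bp
  48→58: 10 bp
  58→67: 9 bp
  67→74: 7 bp
  74→77: 3 bp
  77→95: 18 bp
  95→97: 2 bp
  97→103: 6 bp
  103→106: 3 bp
  106→113: 7 bp
  113→120: 7 bp
  120→3 (wrap): 121-120+3 = 4 bp

[2,3,3,4,6,7,7,7,9,10,11,16,18,18]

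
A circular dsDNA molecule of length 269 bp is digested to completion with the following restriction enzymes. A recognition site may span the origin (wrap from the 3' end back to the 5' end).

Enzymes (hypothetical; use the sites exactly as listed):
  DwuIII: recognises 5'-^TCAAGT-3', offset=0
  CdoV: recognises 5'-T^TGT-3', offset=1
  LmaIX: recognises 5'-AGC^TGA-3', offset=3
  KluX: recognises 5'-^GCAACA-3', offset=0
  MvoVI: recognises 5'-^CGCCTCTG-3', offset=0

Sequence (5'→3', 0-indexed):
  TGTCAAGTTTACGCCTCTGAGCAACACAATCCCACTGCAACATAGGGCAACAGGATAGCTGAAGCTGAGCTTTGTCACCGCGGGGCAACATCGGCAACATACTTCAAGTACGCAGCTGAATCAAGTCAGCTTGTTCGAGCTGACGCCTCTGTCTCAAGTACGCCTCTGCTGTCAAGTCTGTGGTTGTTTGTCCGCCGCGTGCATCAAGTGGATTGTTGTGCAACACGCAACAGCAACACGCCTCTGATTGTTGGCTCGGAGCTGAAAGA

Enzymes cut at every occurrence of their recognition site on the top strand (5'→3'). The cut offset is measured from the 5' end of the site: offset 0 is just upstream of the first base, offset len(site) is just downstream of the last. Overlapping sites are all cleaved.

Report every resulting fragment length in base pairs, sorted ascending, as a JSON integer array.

Per-enzyme occurrences:
  DwuIII (TCAAGT, off=0): starts [2, 103, 120, 153, 171, 203] → cuts [2, 103, 120, 153, 171, 203]
  CdoV (TTGT, off=1): starts [71, 130, 183, 187, 212, 215, 247] → cuts [72, 131, 184, 188, 213, 216, 248]
  LmaIX (AGCTGA, off=3): starts [56, 62, 113, 137, 259] → cuts [59, 65, 116, 140, 262]
  KluX (GCAACA, off=0): starts [20, 36, 46, 84, 93, 219, 226, 232] → cuts [20, 36, 46, 84, 93, 219, 226, 232]
  MvoVI (CGCCTCTG, off=0): starts [11, 143, 160, 238] → cuts [11, 143, 160, 238]

All cut coordinates (distinct, sorted): [2, 11, 20, 36, 46, 59, 65, 72, 84, 93, 103, 116, 120, 131, 140, 143, 153, 160, 171, 184, 188, 203, 213, 216, 219, 226, 232, 238, 248, 262]

Fragment lengths:
  2→11: 9 bp
  11→20: 9 bp
  20→36: 16 bp
  36→46: 10 bp
  46→59: 13 bp
  59→65: 6 bp
  65→72: 7 bp
  72→84: 12 bp
  84→93: 9 bp
  93→103: 10 bp
  103→116: 13 bp
  116→120: 4 bp
  120→131: 11 bp
  131→140: 9 bp
  140→143: 3 bp
  143→153: 10 bp
  153→160: 7 bp
  160→171: 11 bp
  171→184: 13 bp
  184→188: 4 bp
  188→203: 15 bp
  203→213: 10 bp
  213→216: 3 bp
  216→219: 3 bp
  219→226: 7 bp
  226→232: 6 bp
  232→238: 6 bp
  238→248: 10 bp
  248→262: 14 bp
  262→2 (wrap): 269-262+2 = 9 bp

[3,3,3,4,4,6,6,6,7,7,7,9,9,9,9,9,10,10,10,10,10,11,11,12,13,13,13,14,15,16]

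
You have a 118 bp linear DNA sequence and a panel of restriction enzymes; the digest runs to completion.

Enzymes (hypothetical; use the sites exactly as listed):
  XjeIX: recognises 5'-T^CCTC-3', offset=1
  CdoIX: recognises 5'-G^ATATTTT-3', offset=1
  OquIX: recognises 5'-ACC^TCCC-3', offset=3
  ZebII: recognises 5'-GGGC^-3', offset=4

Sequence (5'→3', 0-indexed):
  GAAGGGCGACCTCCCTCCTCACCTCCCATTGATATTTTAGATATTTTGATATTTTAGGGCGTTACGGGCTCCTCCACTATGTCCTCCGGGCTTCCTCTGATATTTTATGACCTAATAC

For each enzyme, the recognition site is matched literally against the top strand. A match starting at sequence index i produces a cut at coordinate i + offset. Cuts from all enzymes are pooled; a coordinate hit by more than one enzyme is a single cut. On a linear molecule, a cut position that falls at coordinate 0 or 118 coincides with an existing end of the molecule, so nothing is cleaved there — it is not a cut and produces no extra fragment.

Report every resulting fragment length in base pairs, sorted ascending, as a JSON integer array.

Site scan:
  XjeIX (TCCTC, off=1): starts [15, 69, 81, 92] → cuts [16, 70, 82, 93]
  CdoIX (GATATTTT, off=1): starts [30, 39, 47, 98] → cuts [31, 40, 48, 99]
  OquIX (ACCTCCC, off=3): starts [8, 20] → cuts [11, 23]
  ZebII (GGGC, off=4): starts [3, 56, 65, 87] → cuts [7, 60, 69, 91]

All cut coordinates (distinct, sorted): [7, 11, 16, 23, 31, 40, 48, 60, 69, 70, 82, 91, 93, 99]

Fragment lengths:
  [0,7): 7 bp
  [7,11): 4 bp
  [11,16): 5 bp
  [16,23): 7 bp
  [23,31): 8 bp
  [31,40): 9 bp
  [40,48): 8 bp
  [48,60): 12 bp
  [60,69): 9 bp
  [69,70): 1 bp
  [70,82): 12 bp
  [82,91): 9 bp
  [91,93): 2 bp
  [93,99): 6 bp
  [99,118): 19 bp

[1,2,4,5,6,7,7,8,8,9,9,9,12,12,19]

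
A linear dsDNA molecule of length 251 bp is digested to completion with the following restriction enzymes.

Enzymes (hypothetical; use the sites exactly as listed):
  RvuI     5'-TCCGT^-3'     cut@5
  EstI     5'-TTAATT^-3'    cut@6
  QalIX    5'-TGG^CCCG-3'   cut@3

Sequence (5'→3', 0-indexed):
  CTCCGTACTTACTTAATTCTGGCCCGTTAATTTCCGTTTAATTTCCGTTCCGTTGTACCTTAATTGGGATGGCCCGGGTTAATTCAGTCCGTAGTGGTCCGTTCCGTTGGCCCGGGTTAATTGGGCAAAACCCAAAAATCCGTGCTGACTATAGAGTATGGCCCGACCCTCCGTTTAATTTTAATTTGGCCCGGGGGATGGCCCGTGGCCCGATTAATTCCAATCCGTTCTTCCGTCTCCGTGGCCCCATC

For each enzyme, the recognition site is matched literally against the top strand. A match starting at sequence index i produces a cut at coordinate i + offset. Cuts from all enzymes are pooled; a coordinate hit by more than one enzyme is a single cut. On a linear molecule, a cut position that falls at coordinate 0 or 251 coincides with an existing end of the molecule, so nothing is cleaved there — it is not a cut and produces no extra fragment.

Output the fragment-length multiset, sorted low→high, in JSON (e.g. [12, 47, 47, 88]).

Site scan:
  RvuI TCCGT/5: at [1, 32, 43, 48, 87, 97, 102, 138, 169, 223, 231, 237] ⇒ [6, 37, 48, 53, 92, 102, 107, 143, 174, 228, 236, 242]
  EstI TTAATT/6: at [12, 26, 37, 59, 78, 116, 174, 180, 213] ⇒ [18, 32, 43, 65, 84, 122, 180, 186, 219]
  QalIX TGGCCCG/3: at [19, 69, 107, 158, 186, 198, 205] ⇒ [22, 72, 110, 161, 189, 201, 208]

Pooled cuts: [6, 18, 22, 32, 37, 43, 48, 53, 65, 72, 84, 92, 102, 107, 110, 122, 143, 161, 174, 180, 186, 189, 201, 208, 219, 228, 236, 242]

Fragments:
  [0,6): 6 bp
  [6,18): 12 bp
  [18,22): 4 bp
  [22,32): 10 bp
  [32,37): 5 bp
  [37,43): 6 bp
  [43,48): 5 bp
  [48,53): 5 bp
  [53,65): 12 bp
  [65,72): 7 bp
  [72,84): 12 bp
  [84,92): 8 bp
  [92,102): 10 bp
  [102,107): 5 bp
  [107,110): 3 bp
  [110,122): 12 bp
  [122,143): 21 bp
  [143,161): 18 bp
  [161,174): 13 bp
  [174,180): 6 bp
  [180,186): 6 bp
  [186,189): 3 bp
  [189,201): 12 bp
  [201,208): 7 bp
  [208,219): 11 bp
  [219,228): 9 bp
  [228,236): 8 bp
  [236,242): 6 bp
  [242,251): 9 bp

[3,3,4,5,5,5,5,6,6,6,6,6,7,7,8,8,9,9,10,10,11,12,12,12,12,12,13,18,21]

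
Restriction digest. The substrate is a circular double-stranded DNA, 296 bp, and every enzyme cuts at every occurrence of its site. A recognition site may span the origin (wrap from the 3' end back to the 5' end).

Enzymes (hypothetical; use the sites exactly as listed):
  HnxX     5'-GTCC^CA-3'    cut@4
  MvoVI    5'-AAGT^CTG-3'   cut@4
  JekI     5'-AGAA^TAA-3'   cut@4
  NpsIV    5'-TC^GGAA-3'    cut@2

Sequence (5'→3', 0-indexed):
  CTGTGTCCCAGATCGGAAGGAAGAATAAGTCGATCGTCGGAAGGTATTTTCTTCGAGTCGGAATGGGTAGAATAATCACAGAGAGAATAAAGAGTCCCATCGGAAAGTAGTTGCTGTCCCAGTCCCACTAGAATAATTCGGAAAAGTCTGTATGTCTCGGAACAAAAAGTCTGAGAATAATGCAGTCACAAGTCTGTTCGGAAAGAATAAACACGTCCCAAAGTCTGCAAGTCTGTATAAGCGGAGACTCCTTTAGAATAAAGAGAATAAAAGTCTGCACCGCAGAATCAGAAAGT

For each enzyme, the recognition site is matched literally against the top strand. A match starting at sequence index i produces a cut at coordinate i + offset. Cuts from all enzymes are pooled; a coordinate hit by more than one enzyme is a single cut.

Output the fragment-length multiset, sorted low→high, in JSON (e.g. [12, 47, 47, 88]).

Site scan:
  HnxX (GTCCCA, off=4): starts [4, 93, 115, 121, 214] → cuts [8, 97, 119, 125, 218]
  MvoVI (AAGTCTG, off=4): starts [143, 166, 189, 220, 228, 270, 292] → cuts [0, 147, 170, 193, 224, 232, 274]
  JekI (AGAATAA, off=4): starts [21, 68, 83, 129, 173, 203, 254, 263] → cuts [25, 72, 87, 133, 177, 207, 258, 267]
  NpsIV (TCGGAA, off=2): starts [12, 36, 57, 99, 137, 156, 197] → cuts [14, 38, 59, 101, 139, 158, 199]

All cut coordinates (distinct, sorted): [0, 8, 14, 25, 38, 59, 72, 87, 97, 101, 119, 125, 133, 139, 147, 158, 170, 177, 193, 199, 207, 218, 224, 232, 258, 267, 274]

Fragments:
  0→8: 8 bp
  8→14: 6 bp
  14→25: 11 bp
  25→38: 13 bp
  38→59: 21 bp
  59→72: 13 bp
  72→87: 15 bp
  87→97: 10 bp
  97→101: 4 bp
  101→119: 18 bp
  119→125: 6 bp
  125→133: 8 bp
  133→139: 6 bp
  139→147: 8 bp
  147→158: 11 bp
  158→170: 12 bp
  170→177: 7 bp
  177→193: 16 bp
  193→199: 6 bp
  199→207: 8 bp
  207→218: 11 bp
  218→224: 6 bp
  224→232: 8 bp
  232→258: 26 bp
  258→267: 9 bp
  267→274: 7 bp
  274→0 (wrap): 296-274+0 = 22 bp

[4,6,6,6,6,6,7,7,8,8,8,8,8,9,10,11,11,11,12,13,13,15,16,18,21,22,26]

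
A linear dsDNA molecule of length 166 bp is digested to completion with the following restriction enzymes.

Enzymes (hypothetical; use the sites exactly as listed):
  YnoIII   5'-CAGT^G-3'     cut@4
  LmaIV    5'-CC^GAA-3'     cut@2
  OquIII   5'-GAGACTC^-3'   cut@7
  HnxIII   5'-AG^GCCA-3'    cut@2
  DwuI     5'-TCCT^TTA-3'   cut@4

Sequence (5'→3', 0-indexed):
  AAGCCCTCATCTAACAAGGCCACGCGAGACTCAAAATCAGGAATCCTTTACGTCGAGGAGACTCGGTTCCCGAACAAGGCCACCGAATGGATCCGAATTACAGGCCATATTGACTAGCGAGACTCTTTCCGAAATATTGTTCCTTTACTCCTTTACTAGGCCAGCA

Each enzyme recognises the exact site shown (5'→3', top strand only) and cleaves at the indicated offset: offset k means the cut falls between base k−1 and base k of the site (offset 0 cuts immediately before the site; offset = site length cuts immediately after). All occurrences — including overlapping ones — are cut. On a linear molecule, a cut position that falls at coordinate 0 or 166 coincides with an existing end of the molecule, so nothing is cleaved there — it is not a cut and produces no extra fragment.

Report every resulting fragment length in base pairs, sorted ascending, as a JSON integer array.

[5,6,7,7,7,7,8,9,10,14,14,15,17,18,22]

Scan for sites:
  YnoIII (CAGTG, off=4): no sites
  LmaIV CCGAA/2: at [69, 82, 92, 128] ⇒ [71, 84, 94, 130]
  OquIII GAGACTC/7: at [25, 57, 118] ⇒ [32, 64, 125]
  HnxIII AGGCCA/2: at [16, 76, 101, 157] ⇒ [18, 78, 103, 159]
  DwuI TCCTTTA/4: at [43, 140, 148] ⇒ [47, 144, 152]

Pooled cuts: [18, 32, 47, 64, 71, 78, 84, 94, 103, 125, 130, 144, 152, 159]

Fragments:
  [0,18): 18 bp
  [18,32): 14 bp
  [32,47): 15 bp
  [47,64): 17 bp
  [64,71): 7 bp
  [71,78): 7 bp
  [78,84): 6 bp
  [84,94): 10 bp
  [94,103): 9 bp
  [103,125): 22 bp
  [125,130): 5 bp
  [130,144): 14 bp
  [144,152): 8 bp
  [152,159): 7 bp
  [159,166): 7 bp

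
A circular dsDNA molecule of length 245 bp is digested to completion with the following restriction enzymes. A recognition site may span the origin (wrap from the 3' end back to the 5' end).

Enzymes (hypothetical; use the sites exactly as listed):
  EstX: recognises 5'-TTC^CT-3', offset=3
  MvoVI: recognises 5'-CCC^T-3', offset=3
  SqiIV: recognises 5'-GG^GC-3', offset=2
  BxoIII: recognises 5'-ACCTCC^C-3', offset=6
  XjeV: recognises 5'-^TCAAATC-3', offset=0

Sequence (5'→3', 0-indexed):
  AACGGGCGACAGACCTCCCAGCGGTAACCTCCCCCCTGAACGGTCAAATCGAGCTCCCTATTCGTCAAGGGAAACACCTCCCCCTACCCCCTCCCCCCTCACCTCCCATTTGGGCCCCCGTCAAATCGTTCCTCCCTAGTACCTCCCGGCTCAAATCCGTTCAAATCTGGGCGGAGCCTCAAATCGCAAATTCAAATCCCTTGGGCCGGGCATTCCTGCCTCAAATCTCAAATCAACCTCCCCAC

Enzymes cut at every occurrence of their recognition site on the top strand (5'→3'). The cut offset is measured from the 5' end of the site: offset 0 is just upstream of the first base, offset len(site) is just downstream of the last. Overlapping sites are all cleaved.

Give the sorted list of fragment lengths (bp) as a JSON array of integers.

[3,4,4,4,5,5,5,6,7,7,7,7,7,7,8,8,9,9,10,10,10,11,13,13,14,14,15,23]

Site scan:
  EstX TTCCT/3: at [128, 212] ⇒ [131, 215]
  MvoVI CCCT/3: at [33, 55, 81, 88, 95, 133, 197] ⇒ [36, 58, 84, 91, 98, 136, 200]
  SqiIV GGGC/2: at [3, 111, 168, 202, 207] ⇒ [5, 113, 170, 204, 209]
  BxoIII ACCTCCC/6: at [12, 26, 75, 100, 140, 235] ⇒ [18, 32, 81, 106, 146, 241]
  XjeV TCAAATC/0: at [43, 120, 150, 160, 178, 191, 220, 227] ⇒ [43, 120, 150, 160, 178, 191, 220, 227]

All cut coordinates (distinct, sorted): [5, 18, 32, 36, 43, 58, 81, 84, 91, 98, 106, 113, 120, 131, 136, 146, 150, 160, 170, 178, 191, 200, 204, 209, 215, 220, 227, 241]

Fragments:
  5→18: 13 bp
  18→32: 14 bp
  32→36: 4 bp
  36→43: 7 bp
  43→58: 15 bp
  58→81: 23 bp
  81→84: 3 bp
  84→91: 7 bp
  91→98: 7 bp
  98→106: 8 bp
  106→113: 7 bp
  113→120: 7 bp
  120→131: 11 bp
  131→136: 5 bp
  136→146: 10 bp
  146→150: 4 bp
  150→160: 10 bp
  160→170: 10 bp
  170→178: 8 bp
  178→191: 13 bp
  191→200: 9 bp
  200→204: 4 bp
  204→209: 5 bp
  209→215: 6 bp
  215→220: 5 bp
  220→227: 7 bp
  227→241: 14 bp
  241→5 (wrap): 245-241+5 = 9 bp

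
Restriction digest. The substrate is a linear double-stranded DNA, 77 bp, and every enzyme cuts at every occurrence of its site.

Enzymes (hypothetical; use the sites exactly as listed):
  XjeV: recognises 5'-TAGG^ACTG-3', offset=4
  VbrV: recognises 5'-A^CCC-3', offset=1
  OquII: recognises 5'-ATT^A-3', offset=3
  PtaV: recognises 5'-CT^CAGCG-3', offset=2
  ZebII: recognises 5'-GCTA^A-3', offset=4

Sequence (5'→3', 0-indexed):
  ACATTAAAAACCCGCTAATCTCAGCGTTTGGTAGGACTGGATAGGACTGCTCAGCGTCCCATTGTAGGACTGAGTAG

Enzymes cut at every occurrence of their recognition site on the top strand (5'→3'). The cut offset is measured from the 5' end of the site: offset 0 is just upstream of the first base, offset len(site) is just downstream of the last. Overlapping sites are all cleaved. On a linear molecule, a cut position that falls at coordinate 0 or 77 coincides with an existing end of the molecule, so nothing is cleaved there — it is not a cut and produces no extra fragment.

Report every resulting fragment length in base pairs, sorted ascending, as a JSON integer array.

Scan for sites:
  XjeV TAGGACTG/4: at [31, 41, 64] ⇒ [35, 45, 68]
  VbrV ACCC/1: at [9] ⇒ [10]
  OquII ATTA/3: at [2] ⇒ [5]
  PtaV CTCAGCG/2: at [19, 49] ⇒ [21, 51]
  ZebII GCTAA/4: at [13] ⇒ [17]

All cut coordinates (distinct, sorted): [5, 10, 17, 21, 35, 45, 51, 68]

Fragments:
  [0,5): 5 bp
  [5,10): 5 bp
  [10,17): 7 bp
  [17,21): 4 bp
  [21,35): 14 bp
  [35,45): 10 bp
  [45,51): 6 bp
  [51,68): 17 bp
  [68,77): 9 bp

[4,5,5,6,7,9,10,14,17]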